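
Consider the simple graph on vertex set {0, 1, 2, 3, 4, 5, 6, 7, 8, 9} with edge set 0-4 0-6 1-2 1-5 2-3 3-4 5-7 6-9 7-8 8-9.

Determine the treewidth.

A width-2 tree decomposition is:
Bags: B1 = {0, 4, 6}  B2 = {3, 4, 6}  B3 = {2, 3, 6}  B4 = {1, 2, 6}  B5 = {1, 5, 6}  B6 = {5, 6, 7}  B7 = {6, 7, 8}  B8 = {6, 8, 9}
Tree: B1–B2, B2–B3, B3–B4, B4–B5, B5–B6, B6–B7, B7–B8
Each bag holds 3 vertices, so the decomposition has width 2, which upper-bounds the treewidth. Since 6–0–4–3–2–1–5–7–8–9–6 is a cycle in G, G is not acyclic. Forests are exactly the graphs of treewidth ≤ 1, so tw(G) ≥ 2. Therefore the treewidth is 2.

2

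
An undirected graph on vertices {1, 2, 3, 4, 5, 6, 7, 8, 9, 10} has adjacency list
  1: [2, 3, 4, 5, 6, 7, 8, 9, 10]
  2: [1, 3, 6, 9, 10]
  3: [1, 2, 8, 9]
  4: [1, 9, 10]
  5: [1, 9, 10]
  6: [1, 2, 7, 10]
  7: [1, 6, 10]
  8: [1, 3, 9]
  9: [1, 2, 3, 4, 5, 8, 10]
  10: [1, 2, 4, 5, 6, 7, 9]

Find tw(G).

A width-3 tree decomposition is:
Bags: B1 = {1, 5, 9, 10}  B2 = {1, 2, 9, 10}  B3 = {1, 2, 3, 9}  B4 = {1, 4, 9, 10}  B5 = {1, 3, 8, 9}  B6 = {1, 2, 6, 10}  B7 = {1, 6, 7, 10}
Tree: B1–B2, B2–B3, B1–B4, B3–B5, B2–B6, B6–B7
Each bag holds 4 vertices, so the decomposition has width 3, which upper-bounds the treewidth. On the other hand G contains the 4-clique {1, 3, 8, 9}. A clique must lie in a single bag of any decomposition, so no decomposition can have width below 3. Therefore the treewidth is 3.

3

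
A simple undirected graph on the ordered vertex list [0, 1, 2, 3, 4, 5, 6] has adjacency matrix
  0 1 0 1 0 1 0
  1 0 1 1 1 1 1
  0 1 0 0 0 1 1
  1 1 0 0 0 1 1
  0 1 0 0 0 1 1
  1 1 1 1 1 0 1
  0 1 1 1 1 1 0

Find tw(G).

3

A width-3 tree decomposition is:
Bags: B1 = {0, 1, 3, 5}  B2 = {1, 3, 5, 6}  B3 = {1, 4, 5, 6}  B4 = {1, 2, 5, 6}
Tree: B1–B2, B2–B3, B3–B4
The largest bag has 4 vertices, giving width 3; this decomposition certifies tw(G) ≤ 3. On the other hand G contains the 4-clique {0, 1, 3, 5}. A clique must lie in a single bag of any decomposition, so no decomposition can have width below 3. Therefore the treewidth is 3.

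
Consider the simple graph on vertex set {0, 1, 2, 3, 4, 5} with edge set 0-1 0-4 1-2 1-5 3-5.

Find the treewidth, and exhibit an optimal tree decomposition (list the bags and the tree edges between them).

Treewidth 1.
One optimal decomposition is:
Bags: B1 = {0, 1}  B2 = {1, 5}  B3 = {3, 5}  B4 = {1, 2}  B5 = {0, 4}
Tree: B1–B2, B2–B3, B2–B4, B1–B5

Each bag holds 2 vertices, so the decomposition has width 1, which upper-bounds the treewidth. Any graph with an edge has treewidth ≥ 1, and G has the edge 0–1. Hence tw(G) = 1 exactly.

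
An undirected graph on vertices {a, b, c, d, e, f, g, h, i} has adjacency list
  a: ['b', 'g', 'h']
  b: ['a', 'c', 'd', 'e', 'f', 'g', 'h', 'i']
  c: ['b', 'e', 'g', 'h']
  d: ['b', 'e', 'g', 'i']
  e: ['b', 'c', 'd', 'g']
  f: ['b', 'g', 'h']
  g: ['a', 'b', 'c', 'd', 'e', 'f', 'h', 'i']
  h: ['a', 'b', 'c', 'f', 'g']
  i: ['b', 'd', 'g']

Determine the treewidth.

3

A width-3 tree decomposition is:
Bags: B1 = {b, c, g, h}  B2 = {a, b, g, h}  B3 = {b, c, e, g}  B4 = {b, d, e, g}  B5 = {b, f, g, h}  B6 = {b, d, g, i}
Tree: B1–B2, B1–B3, B3–B4, B2–B5, B4–B6
Each bag holds 4 vertices, so the decomposition has width 3, which upper-bounds the treewidth. Conversely, {b, d, e, g} is a clique of size 4, and the vertices of any clique must share a bag in every tree decomposition; so some bag has ≥ 4 vertices and tw(G) ≥ 3. Combining the bounds, tw(G) = 3.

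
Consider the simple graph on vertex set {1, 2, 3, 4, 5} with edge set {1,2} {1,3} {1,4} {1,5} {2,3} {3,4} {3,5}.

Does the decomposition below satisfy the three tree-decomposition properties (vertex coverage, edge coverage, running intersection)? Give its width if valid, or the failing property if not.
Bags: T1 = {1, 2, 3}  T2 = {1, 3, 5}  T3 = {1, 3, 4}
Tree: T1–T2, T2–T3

Checking the three conditions: (i) the bags cover all of {1, 2, 3, 4, 5}; (ii) for each edge, some bag contains both endpoints; (iii) the bags containing any fixed vertex form a subtree. All hold, so the decomposition is valid with width 3 − 1 = 2.

Yes; width 2.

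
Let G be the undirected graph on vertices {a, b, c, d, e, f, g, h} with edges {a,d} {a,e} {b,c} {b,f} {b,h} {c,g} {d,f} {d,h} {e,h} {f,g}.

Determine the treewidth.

2

A width-2 tree decomposition is:
Bags: B1 = {a, e, h}  B2 = {a, d, h}  B3 = {b, d, h}  B4 = {b, d, f}  B5 = {b, c, f}  B6 = {c, f, g}
Tree: B1–B2, B2–B3, B3–B4, B4–B5, B5–B6
Every bag has size at most 3, so the width is 3 − 1 = 2 and tw(G) ≤ 2. For the lower bound, G contains the cycle e–a–d–h–e, so G is not a forest; only forests have treewidth ≤ 1, hence tw(G) ≥ 2. Combining the bounds, tw(G) = 2.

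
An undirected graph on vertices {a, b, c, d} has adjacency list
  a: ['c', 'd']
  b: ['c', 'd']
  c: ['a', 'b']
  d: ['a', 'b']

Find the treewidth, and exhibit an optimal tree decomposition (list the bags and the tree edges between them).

Treewidth 2.
One optimal decomposition is:
Bags: B1 = {b, c, d}  B2 = {a, c, d}
Tree: B1–B2

Each bag holds 3 vertices, so the decomposition has width 2, which upper-bounds the treewidth. Since c–b–d–a–c is a cycle in G, G is not acyclic. Forests are exactly the graphs of treewidth ≤ 1, so tw(G) ≥ 2. The upper and lower bounds meet at 2, so that is the treewidth.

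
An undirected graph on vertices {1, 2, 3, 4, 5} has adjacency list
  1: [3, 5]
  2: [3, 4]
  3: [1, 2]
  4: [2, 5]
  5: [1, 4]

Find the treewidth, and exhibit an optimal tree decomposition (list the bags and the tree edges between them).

Treewidth 2.
One such decomposition:
Bags: B1 = {1, 2, 3}  B2 = {1, 2, 5}  B3 = {2, 4, 5}
Tree: B1–B2, B2–B3

Every bag has size at most 3, so the width is 3 − 1 = 2 and tw(G) ≤ 2. Since 2–3–1–5–4–2 is a cycle in G, G is not acyclic. Forests are exactly the graphs of treewidth ≤ 1, so tw(G) ≥ 2. The upper and lower bounds meet at 2, so that is the treewidth.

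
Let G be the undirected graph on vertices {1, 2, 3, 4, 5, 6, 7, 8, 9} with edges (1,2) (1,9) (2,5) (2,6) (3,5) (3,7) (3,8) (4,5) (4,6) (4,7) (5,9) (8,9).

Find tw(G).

3

A width-3 tree decomposition is:
Bags: B1 = {1, 2, 4, 6}  B2 = {1, 2, 4, 5}  B3 = {1, 4, 5, 9}  B4 = {4, 5, 7, 9}  B5 = {3, 5, 7, 9}  B6 = {3, 7, 8, 9}
Tree: B1–B2, B2–B3, B3–B4, B4–B5, B5–B6
Each bag holds 4 vertices, so the decomposition has width 3, which upper-bounds the treewidth. For the lower bound: the 4 vertex sets {1,2,6}, {4}, {5}, {3,7,8,9} are disjoint, each induces a connected subgraph, and every pair is joined by at least one edge of G. Contracting each set to a single vertex therefore yields K_{4} as a minor, and since treewidth is minor-monotone, tw(G) ≥ tw(K_{4}) = 3. Therefore the treewidth is 3.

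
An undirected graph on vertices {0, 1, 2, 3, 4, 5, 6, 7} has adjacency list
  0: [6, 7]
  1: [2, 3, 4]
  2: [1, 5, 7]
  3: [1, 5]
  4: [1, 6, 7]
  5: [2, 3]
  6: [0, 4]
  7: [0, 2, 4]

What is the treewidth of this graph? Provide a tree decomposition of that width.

Treewidth 2.
Bags: B1 = {0, 6, 7}  B2 = {4, 6, 7}  B3 = {2, 4, 7}  B4 = {1, 2, 4}  B5 = {1, 2, 5}  B6 = {1, 3, 5}
Tree: B1–B2, B2–B3, B3–B4, B4–B5, B5–B6

Every bag has size at most 3, so the width is 3 − 1 = 2 and tw(G) ≤ 2. The edges 0–6–4–7–0 form a cycle, so G is not a tree and its treewidth is at least 2. Combining the bounds, tw(G) = 2.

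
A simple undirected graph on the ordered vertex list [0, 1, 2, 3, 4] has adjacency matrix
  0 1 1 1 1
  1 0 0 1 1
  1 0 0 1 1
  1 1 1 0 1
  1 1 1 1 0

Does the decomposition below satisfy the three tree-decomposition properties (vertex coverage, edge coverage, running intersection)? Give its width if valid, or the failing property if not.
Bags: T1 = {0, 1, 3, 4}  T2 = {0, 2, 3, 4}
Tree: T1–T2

Yes; width 3.

Checking the three conditions: (i) the bags cover all of {0, 1, 2, 3, 4}; (ii) for each edge, some bag contains both endpoints; (iii) the bags containing any fixed vertex form a subtree. All hold, so the decomposition is valid with width 4 − 1 = 3.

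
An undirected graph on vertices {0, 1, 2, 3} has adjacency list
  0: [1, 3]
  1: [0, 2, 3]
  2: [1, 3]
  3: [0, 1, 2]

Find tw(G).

2

A width-2 tree decomposition is:
Bags: B1 = {0, 1, 3}  B2 = {1, 2, 3}
Tree: B1–B2
Every bag has size at most 3, so the width is 3 − 1 = 2 and tw(G) ≤ 2. On the other hand G contains the 3-clique {0, 1, 3}. A clique must lie in a single bag of any decomposition, so no decomposition can have width below 2. The upper and lower bounds meet at 2, so that is the treewidth.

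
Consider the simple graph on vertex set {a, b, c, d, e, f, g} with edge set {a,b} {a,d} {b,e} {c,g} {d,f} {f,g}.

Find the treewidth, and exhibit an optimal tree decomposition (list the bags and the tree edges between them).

Each bag holds 2 vertices, so the decomposition has width 1, which upper-bounds the treewidth. Since G has at least one edge (e.g. e–b), it is not an edgeless graph, so tw(G) ≥ 1. Hence tw(G) = 1 exactly.

Treewidth 1.
Bags: B1 = {b, e}  B2 = {a, b}  B3 = {a, d}  B4 = {d, f}  B5 = {f, g}  B6 = {c, g}
Tree: B1–B2, B2–B3, B3–B4, B4–B5, B5–B6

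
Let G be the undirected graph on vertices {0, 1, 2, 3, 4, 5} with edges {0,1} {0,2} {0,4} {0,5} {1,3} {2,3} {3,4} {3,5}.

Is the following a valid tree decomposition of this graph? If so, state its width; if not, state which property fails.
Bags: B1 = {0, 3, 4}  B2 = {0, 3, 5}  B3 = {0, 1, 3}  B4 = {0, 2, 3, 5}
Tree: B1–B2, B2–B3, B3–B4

No — bags containing vertex 5 are not connected in the tree.

A tree decomposition must satisfy three properties: every vertex lies in some bag; for every edge, both endpoints lie together in some bag; and for every vertex, the bags containing it form a connected subtree. Here bags containing vertex 5 are not connected in the tree, so the decomposition is invalid.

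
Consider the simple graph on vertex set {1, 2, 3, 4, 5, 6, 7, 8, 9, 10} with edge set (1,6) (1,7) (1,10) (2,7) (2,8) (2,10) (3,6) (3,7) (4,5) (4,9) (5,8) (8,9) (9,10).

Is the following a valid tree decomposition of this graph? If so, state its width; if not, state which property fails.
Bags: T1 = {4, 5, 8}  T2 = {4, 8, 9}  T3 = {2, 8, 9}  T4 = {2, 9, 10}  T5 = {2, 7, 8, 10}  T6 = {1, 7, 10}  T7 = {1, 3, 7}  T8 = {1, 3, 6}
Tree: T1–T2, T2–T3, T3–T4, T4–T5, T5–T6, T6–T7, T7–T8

No — bags containing vertex 8 are not connected in the tree.

A tree decomposition must satisfy three properties: every vertex lies in some bag; for every edge, both endpoints lie together in some bag; and for every vertex, the bags containing it form a connected subtree. Here bags containing vertex 8 are not connected in the tree, so the decomposition is invalid.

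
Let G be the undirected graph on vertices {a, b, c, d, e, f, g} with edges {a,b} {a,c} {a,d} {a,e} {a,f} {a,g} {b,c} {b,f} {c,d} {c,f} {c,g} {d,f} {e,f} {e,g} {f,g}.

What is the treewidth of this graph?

3

A width-3 tree decomposition is:
Bags: B1 = {a, c, f, g}  B2 = {a, c, d, f}  B3 = {a, b, c, f}  B4 = {a, e, f, g}
Tree: B1–B2, B1–B3, B1–B4
Each bag holds 4 vertices, so the decomposition has width 3, which upper-bounds the treewidth. On the other hand G contains the 4-clique {a, e, f, g}. A clique must lie in a single bag of any decomposition, so no decomposition can have width below 3. Therefore the treewidth is 3.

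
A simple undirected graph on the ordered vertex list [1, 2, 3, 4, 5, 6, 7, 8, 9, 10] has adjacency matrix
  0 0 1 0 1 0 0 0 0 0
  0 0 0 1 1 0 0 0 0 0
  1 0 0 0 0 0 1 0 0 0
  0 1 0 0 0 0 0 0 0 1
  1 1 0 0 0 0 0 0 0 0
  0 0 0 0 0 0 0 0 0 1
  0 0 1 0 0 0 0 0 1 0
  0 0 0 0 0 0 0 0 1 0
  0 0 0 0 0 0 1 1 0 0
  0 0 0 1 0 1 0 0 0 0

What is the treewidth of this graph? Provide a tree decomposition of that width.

The largest bag has 2 vertices, giving width 1; this decomposition certifies tw(G) ≤ 1. Any graph with an edge has treewidth ≥ 1, and G has the edge 6–10. The upper and lower bounds meet at 1, so that is the treewidth.

Treewidth 1.
One such decomposition:
Bags: B1 = {6, 10}  B2 = {4, 10}  B3 = {2, 4}  B4 = {2, 5}  B5 = {1, 5}  B6 = {1, 3}  B7 = {3, 7}  B8 = {7, 9}  B9 = {8, 9}
Tree: B1–B2, B2–B3, B3–B4, B4–B5, B5–B6, B6–B7, B7–B8, B8–B9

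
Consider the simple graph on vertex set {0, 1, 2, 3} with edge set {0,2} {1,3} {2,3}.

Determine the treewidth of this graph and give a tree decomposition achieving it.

Every bag has size at most 2, so the width is 2 − 1 = 1 and tw(G) ≤ 1. G has an edge, so its treewidth is at least 1. Combining the bounds, tw(G) = 1.

Treewidth 1.
One such decomposition:
Bags: B1 = {1, 3}  B2 = {2, 3}  B3 = {0, 2}
Tree: B1–B2, B2–B3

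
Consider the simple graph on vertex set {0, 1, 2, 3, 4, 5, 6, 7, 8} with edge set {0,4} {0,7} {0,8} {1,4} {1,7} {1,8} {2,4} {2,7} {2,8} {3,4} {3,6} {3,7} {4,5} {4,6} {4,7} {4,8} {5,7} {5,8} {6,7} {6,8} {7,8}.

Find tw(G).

3

A width-3 tree decomposition is:
Bags: B1 = {1, 4, 7, 8}  B2 = {2, 4, 7, 8}  B3 = {4, 5, 7, 8}  B4 = {4, 6, 7, 8}  B5 = {0, 4, 7, 8}  B6 = {3, 4, 6, 7}
Tree: B1–B2, B1–B3, B2–B4, B4–B5, B4–B6
The largest bag has 4 vertices, giving width 3; this decomposition certifies tw(G) ≤ 3. Conversely, {0, 4, 7, 8} is a clique of size 4, and the vertices of any clique must share a bag in every tree decomposition; so some bag has ≥ 4 vertices and tw(G) ≥ 3. Therefore the treewidth is 3.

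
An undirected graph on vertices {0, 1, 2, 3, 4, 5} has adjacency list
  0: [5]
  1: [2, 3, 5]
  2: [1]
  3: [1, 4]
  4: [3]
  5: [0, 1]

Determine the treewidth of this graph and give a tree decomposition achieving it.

Treewidth 1.
One such decomposition:
Bags: B1 = {1, 3}  B2 = {1, 2}  B3 = {1, 5}  B4 = {3, 4}  B5 = {0, 5}
Tree: B1–B2, B1–B3, B1–B4, B3–B5

The largest bag has 2 vertices, giving width 1; this decomposition certifies tw(G) ≤ 1. Since G has at least one edge (e.g. 1–3), it is not an edgeless graph, so tw(G) ≥ 1. Hence tw(G) = 1 exactly.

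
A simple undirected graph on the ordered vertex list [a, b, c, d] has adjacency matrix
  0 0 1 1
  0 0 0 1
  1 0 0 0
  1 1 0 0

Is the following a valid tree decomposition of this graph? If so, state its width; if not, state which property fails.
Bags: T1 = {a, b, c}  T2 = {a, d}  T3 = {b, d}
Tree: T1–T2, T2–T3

No — bags containing vertex b are not connected in the tree.

A tree decomposition must satisfy three properties: every vertex lies in some bag; for every edge, both endpoints lie together in some bag; and for every vertex, the bags containing it form a connected subtree. Here bags containing vertex b are not connected in the tree, so the decomposition is invalid.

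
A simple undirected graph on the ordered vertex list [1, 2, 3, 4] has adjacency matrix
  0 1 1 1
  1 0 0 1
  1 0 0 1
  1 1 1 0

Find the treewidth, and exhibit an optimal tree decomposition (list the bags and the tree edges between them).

Treewidth 2.
One such decomposition:
Bags: B1 = {1, 3, 4}  B2 = {1, 2, 4}
Tree: B1–B2

The largest bag has 3 vertices, giving width 2; this decomposition certifies tw(G) ≤ 2. On the other hand G contains the 3-clique {1, 2, 4}. A clique must lie in a single bag of any decomposition, so no decomposition can have width below 2. The upper and lower bounds meet at 2, so that is the treewidth.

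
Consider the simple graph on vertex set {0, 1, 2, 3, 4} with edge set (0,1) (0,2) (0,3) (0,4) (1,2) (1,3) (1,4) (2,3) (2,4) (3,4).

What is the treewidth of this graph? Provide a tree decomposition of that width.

Treewidth 4.
Bags: B1 = {0, 1, 2, 3, 4}
Tree: (single bag)

A single bag containing all 5 vertices is trivially a valid decomposition of width 4. Conversely, {0, 1, 2, 3, 4} is a clique of size 5, and the vertices of any clique must share a bag in every tree decomposition; so some bag has ≥ 5 vertices and tw(G) ≥ 4. Therefore the treewidth is 4.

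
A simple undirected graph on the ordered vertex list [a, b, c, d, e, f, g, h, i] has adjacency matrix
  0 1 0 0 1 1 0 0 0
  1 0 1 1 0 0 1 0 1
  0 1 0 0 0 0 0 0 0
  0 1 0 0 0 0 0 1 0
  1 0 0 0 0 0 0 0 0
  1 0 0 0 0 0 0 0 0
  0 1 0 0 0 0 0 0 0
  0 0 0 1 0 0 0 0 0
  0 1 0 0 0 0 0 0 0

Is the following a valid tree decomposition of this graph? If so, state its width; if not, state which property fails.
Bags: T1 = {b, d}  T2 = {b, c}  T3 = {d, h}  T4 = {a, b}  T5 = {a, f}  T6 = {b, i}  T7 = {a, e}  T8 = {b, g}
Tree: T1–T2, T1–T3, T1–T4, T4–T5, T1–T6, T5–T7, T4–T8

Yes; width 1.

Every vertex of G appears in some bag (union = {a, b, c, d, e, f, g, h, i}); every edge is covered by a bag; and for each vertex v the set of bags containing v is connected in the bag tree. The decomposition is therefore valid. The largest bag has 2 vertices, so the width is 1.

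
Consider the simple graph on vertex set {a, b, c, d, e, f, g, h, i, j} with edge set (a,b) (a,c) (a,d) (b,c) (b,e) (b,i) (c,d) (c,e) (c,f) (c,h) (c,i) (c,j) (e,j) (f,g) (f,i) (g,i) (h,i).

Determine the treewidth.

2

A width-2 tree decomposition is:
Bags: B1 = {b, c, i}  B2 = {c, f, i}  B3 = {a, b, c}  B4 = {b, c, e}  B5 = {c, e, j}  B6 = {a, c, d}  B7 = {c, h, i}  B8 = {f, g, i}
Tree: B1–B2, B1–B3, B1–B4, B4–B5, B3–B6, B2–B7, B2–B8
The largest bag has 3 vertices, giving width 2; this decomposition certifies tw(G) ≤ 2. For the lower bound, the 3 vertices {f, g, i} are pairwise adjacent, and any tree decomposition puts a clique entirely inside one bag — forcing width ≥ 2. The upper and lower bounds meet at 2, so that is the treewidth.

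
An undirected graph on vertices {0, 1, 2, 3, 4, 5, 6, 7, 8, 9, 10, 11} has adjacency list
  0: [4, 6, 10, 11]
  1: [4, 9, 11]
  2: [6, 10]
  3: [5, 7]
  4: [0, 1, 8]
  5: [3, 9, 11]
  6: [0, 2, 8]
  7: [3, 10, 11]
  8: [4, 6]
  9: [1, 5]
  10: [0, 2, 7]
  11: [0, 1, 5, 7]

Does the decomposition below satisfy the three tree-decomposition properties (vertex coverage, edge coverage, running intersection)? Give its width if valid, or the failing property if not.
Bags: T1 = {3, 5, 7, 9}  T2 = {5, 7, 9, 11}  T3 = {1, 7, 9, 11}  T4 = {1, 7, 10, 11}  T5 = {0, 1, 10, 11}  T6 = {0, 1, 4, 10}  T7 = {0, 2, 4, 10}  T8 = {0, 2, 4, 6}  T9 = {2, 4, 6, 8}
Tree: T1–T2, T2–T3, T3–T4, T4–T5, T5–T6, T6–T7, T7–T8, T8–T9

Yes; width 3.

Every vertex of G appears in some bag (union = {0, 1, 2, 3, 4, 5, 6, 7, 8, 9, 10, 11}); every edge is covered by a bag; and for each vertex v the set of bags containing v is connected in the bag tree. The decomposition is therefore valid. The largest bag has 4 vertices, so the width is 3.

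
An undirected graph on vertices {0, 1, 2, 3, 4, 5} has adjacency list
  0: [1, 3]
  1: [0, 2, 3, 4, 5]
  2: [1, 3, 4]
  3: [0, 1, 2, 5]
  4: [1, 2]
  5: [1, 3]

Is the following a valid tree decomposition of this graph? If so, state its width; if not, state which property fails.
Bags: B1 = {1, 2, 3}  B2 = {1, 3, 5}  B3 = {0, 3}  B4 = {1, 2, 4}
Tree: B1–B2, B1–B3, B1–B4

A tree decomposition must satisfy three properties: every vertex lies in some bag; for every edge, both endpoints lie together in some bag; and for every vertex, the bags containing it form a connected subtree. Here edge (1,0) lies in no bag, so the decomposition is invalid.

No — edge (1,0) lies in no bag.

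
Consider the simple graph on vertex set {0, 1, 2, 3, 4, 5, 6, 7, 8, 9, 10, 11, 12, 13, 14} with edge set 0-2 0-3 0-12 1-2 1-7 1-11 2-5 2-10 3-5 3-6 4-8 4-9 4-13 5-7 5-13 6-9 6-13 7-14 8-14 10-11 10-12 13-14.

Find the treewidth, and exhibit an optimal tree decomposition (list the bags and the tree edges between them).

Treewidth 3.
One such decomposition:
Bags: B1 = {0, 10, 11, 12}  B2 = {0, 2, 10, 11}  B3 = {0, 1, 2, 11}  B4 = {0, 1, 2, 3}  B5 = {1, 2, 3, 5}  B6 = {1, 3, 5, 7}  B7 = {3, 5, 6, 7}  B8 = {5, 6, 7, 13}  B9 = {6, 7, 13, 14}  B10 = {6, 9, 13, 14}  B11 = {4, 9, 13, 14}  B12 = {4, 8, 9, 14}
Tree: B1–B2, B2–B3, B3–B4, B4–B5, B5–B6, B6–B7, B7–B8, B8–B9, B9–B10, B10–B11, B11–B12

Each bag holds 4 vertices, so the decomposition has width 3, which upper-bounds the treewidth. For the lower bound: the 4 vertex sets {10,11,12}, {0}, {2}, {1,3,5,7} are disjoint, each induces a connected subgraph, and every pair is joined by at least one edge of G. Contracting each set to a single vertex therefore yields K_{4} as a minor, and since treewidth is minor-monotone, tw(G) ≥ tw(K_{4}) = 3. Hence tw(G) = 3 exactly.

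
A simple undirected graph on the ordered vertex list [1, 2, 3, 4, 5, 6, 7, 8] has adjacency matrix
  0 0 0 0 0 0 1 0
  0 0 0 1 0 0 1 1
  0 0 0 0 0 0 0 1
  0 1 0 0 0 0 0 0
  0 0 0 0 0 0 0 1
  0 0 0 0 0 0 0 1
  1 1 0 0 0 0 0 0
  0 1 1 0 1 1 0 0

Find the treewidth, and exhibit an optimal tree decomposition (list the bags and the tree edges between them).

Each bag holds 2 vertices, so the decomposition has width 1, which upper-bounds the treewidth. Any graph with an edge has treewidth ≥ 1, and G has the edge 4–2. The upper and lower bounds meet at 1, so that is the treewidth.

Treewidth 1.
One such decomposition:
Bags: B1 = {2, 4}  B2 = {2, 8}  B3 = {2, 7}  B4 = {6, 8}  B5 = {5, 8}  B6 = {3, 8}  B7 = {1, 7}
Tree: B1–B2, B2–B3, B2–B4, B2–B5, B5–B6, B3–B7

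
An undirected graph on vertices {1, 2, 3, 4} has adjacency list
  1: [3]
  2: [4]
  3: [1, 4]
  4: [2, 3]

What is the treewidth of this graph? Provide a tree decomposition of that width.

Treewidth 1.
Bags: B1 = {2, 4}  B2 = {3, 4}  B3 = {1, 3}
Tree: B1–B2, B2–B3

Each bag holds 2 vertices, so the decomposition has width 1, which upper-bounds the treewidth. Any graph with an edge has treewidth ≥ 1, and G has the edge 2–4. Hence tw(G) = 1 exactly.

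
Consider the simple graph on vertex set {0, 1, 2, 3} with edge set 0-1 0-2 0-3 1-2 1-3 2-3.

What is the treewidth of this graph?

3

A width-3 tree decomposition is:
Bags: B1 = {0, 1, 2, 3}
Tree: (single bag)
With just one bag of size 4, the width is 4 − 1 = 3, so tw(G) ≤ 3. Conversely, {0, 1, 2, 3} is a clique of size 4, and the vertices of any clique must share a bag in every tree decomposition; so some bag has ≥ 4 vertices and tw(G) ≥ 3. Therefore the treewidth is 3.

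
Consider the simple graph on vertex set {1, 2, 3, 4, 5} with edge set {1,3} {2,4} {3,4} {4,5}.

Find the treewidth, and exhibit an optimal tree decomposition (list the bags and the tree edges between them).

Treewidth 1.
One optimal decomposition is:
Bags: B1 = {4, 5}  B2 = {3, 4}  B3 = {1, 3}  B4 = {2, 4}
Tree: B1–B2, B2–B3, B2–B4

The largest bag has 2 vertices, giving width 1; this decomposition certifies tw(G) ≤ 1. Since G has at least one edge (e.g. 5–4), it is not an edgeless graph, so tw(G) ≥ 1. Therefore the treewidth is 1.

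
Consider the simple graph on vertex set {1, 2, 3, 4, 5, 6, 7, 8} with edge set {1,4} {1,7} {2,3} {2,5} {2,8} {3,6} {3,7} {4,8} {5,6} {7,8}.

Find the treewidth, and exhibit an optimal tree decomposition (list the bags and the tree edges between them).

Each bag holds 3 vertices, so the decomposition has width 2, which upper-bounds the treewidth. For the lower bound, G contains the cycle 4–1–7–8–4, so G is not a forest; only forests have treewidth ≤ 1, hence tw(G) ≥ 2. Hence tw(G) = 2 exactly.

Treewidth 2.
Bags: B1 = {1, 4, 8}  B2 = {1, 7, 8}  B3 = {2, 7, 8}  B4 = {2, 3, 7}  B5 = {2, 3, 5}  B6 = {3, 5, 6}
Tree: B1–B2, B2–B3, B3–B4, B4–B5, B5–B6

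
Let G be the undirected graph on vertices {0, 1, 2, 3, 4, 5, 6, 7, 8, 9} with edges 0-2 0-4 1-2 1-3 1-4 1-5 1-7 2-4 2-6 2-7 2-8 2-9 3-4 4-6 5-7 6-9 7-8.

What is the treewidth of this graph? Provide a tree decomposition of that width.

Treewidth 2.
One optimal decomposition is:
Bags: B1 = {2, 4, 6}  B2 = {1, 2, 4}  B3 = {1, 2, 7}  B4 = {1, 5, 7}  B5 = {2, 6, 9}  B6 = {0, 2, 4}  B7 = {1, 3, 4}  B8 = {2, 7, 8}
Tree: B1–B2, B2–B3, B3–B4, B1–B5, B2–B6, B2–B7, B3–B8

Every bag has size at most 3, so the width is 3 − 1 = 2 and tw(G) ≤ 2. For the lower bound, the 3 vertices {2, 7, 8} are pairwise adjacent, and any tree decomposition puts a clique entirely inside one bag — forcing width ≥ 2. The upper and lower bounds meet at 2, so that is the treewidth.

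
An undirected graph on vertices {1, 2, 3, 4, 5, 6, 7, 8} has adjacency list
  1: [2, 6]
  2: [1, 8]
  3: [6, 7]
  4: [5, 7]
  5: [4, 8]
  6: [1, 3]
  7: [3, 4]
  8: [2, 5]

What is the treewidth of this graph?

2

A width-2 tree decomposition is:
Bags: B1 = {1, 2, 8}  B2 = {1, 5, 8}  B3 = {1, 4, 5}  B4 = {1, 4, 7}  B5 = {1, 3, 7}  B6 = {1, 3, 6}
Tree: B1–B2, B2–B3, B3–B4, B4–B5, B5–B6
Each bag holds 3 vertices, so the decomposition has width 2, which upper-bounds the treewidth. For the lower bound, G contains the cycle 1–2–8–5–4–7–3–6–1, so G is not a forest; only forests have treewidth ≤ 1, hence tw(G) ≥ 2. Combining the bounds, tw(G) = 2.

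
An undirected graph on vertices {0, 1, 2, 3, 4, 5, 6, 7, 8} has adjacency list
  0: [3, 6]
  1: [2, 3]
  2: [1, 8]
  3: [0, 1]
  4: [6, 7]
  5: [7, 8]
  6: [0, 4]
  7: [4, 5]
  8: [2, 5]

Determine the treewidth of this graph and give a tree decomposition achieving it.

Each bag holds 3 vertices, so the decomposition has width 2, which upper-bounds the treewidth. Since 1–3–0–6–4–7–5–8–2–1 is a cycle in G, G is not acyclic. Forests are exactly the graphs of treewidth ≤ 1, so tw(G) ≥ 2. Hence tw(G) = 2 exactly.

Treewidth 2.
Bags: B1 = {0, 1, 3}  B2 = {0, 1, 6}  B3 = {1, 4, 6}  B4 = {1, 4, 7}  B5 = {1, 5, 7}  B6 = {1, 5, 8}  B7 = {1, 2, 8}
Tree: B1–B2, B2–B3, B3–B4, B4–B5, B5–B6, B6–B7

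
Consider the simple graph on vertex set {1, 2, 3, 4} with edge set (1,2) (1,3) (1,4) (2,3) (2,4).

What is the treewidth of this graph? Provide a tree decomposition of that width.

Every bag has size at most 3, so the width is 3 − 1 = 2 and tw(G) ≤ 2. For the lower bound, the 3 vertices {1, 2, 3} are pairwise adjacent, and any tree decomposition puts a clique entirely inside one bag — forcing width ≥ 2. Therefore the treewidth is 2.

Treewidth 2.
Bags: B1 = {1, 2, 3}  B2 = {1, 2, 4}
Tree: B1–B2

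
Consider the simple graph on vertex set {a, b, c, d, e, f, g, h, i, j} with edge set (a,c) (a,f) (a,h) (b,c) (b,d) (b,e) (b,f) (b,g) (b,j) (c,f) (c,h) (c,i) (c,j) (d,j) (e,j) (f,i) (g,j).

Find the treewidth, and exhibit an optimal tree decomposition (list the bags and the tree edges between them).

Each bag holds 3 vertices, so the decomposition has width 2, which upper-bounds the treewidth. On the other hand G contains the 3-clique {a, c, h}. A clique must lie in a single bag of any decomposition, so no decomposition can have width below 2. Combining the bounds, tw(G) = 2.

Treewidth 2.
One such decomposition:
Bags: B1 = {b, c, f}  B2 = {b, c, j}  B3 = {c, f, i}  B4 = {b, e, j}  B5 = {b, g, j}  B6 = {a, c, f}  B7 = {a, c, h}  B8 = {b, d, j}
Tree: B1–B2, B1–B3, B2–B4, B2–B5, B1–B6, B6–B7, B4–B8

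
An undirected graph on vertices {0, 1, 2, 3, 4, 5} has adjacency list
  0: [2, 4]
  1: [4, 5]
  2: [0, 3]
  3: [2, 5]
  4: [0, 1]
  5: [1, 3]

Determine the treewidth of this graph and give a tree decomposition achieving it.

Every bag has size at most 3, so the width is 3 − 1 = 2 and tw(G) ≤ 2. The edges 3–5–1–4–0–2–3 form a cycle, so G is not a tree and its treewidth is at least 2. Hence tw(G) = 2 exactly.

Treewidth 2.
Bags: B1 = {1, 3, 5}  B2 = {1, 3, 4}  B3 = {0, 3, 4}  B4 = {0, 2, 3}
Tree: B1–B2, B2–B3, B3–B4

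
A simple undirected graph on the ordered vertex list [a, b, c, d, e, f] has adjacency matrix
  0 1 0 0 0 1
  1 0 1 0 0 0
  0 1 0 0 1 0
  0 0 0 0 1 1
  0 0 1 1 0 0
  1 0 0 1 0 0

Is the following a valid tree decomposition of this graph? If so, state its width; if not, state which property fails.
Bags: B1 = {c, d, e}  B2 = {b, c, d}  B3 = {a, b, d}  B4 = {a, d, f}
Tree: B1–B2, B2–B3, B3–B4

Every vertex of G appears in some bag (union = {a, b, c, d, e, f}); every edge is covered by a bag; and for each vertex v the set of bags containing v is connected in the bag tree. The decomposition is therefore valid. The largest bag has 3 vertices, so the width is 2.

Yes; width 2.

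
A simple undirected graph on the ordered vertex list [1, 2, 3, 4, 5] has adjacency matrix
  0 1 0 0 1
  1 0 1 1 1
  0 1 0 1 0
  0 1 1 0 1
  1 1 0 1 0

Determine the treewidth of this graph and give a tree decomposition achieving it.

Treewidth 2.
One such decomposition:
Bags: B1 = {1, 2, 5}  B2 = {2, 4, 5}  B3 = {2, 3, 4}
Tree: B1–B2, B2–B3

The largest bag has 3 vertices, giving width 2; this decomposition certifies tw(G) ≤ 2. For the lower bound, the 3 vertices {1, 2, 5} are pairwise adjacent, and any tree decomposition puts a clique entirely inside one bag — forcing width ≥ 2. Combining the bounds, tw(G) = 2.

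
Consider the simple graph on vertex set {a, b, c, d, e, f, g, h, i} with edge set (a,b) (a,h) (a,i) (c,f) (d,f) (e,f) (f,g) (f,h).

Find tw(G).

A width-1 tree decomposition is:
Bags: B1 = {d, f}  B2 = {c, f}  B3 = {f, h}  B4 = {a, h}  B5 = {e, f}  B6 = {a, i}  B7 = {f, g}  B8 = {a, b}
Tree: B1–B2, B2–B3, B3–B4, B3–B5, B4–B6, B5–B7, B4–B8
The largest bag has 2 vertices, giving width 1; this decomposition certifies tw(G) ≤ 1. G has an edge, so its treewidth is at least 1. The upper and lower bounds meet at 1, so that is the treewidth.

1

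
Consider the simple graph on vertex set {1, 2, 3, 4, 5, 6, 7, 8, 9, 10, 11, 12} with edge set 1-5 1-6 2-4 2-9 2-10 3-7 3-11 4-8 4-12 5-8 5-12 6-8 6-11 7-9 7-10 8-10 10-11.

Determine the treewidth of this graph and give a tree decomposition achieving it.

Treewidth 3.
Bags: B1 = {3, 7, 9, 11}  B2 = {7, 9, 10, 11}  B3 = {2, 9, 10, 11}  B4 = {2, 6, 10, 11}  B5 = {2, 6, 8, 10}  B6 = {2, 4, 6, 8}  B7 = {1, 4, 6, 8}  B8 = {1, 4, 5, 8}  B9 = {1, 4, 5, 12}
Tree: B1–B2, B2–B3, B3–B4, B4–B5, B5–B6, B6–B7, B7–B8, B8–B9

Every bag has size at most 4, so the width is 4 − 1 = 3 and tw(G) ≤ 3. For the lower bound: the 4 vertex sets {3,7,9}, {11}, {10}, {2,4,6,8} are disjoint, each induces a connected subgraph, and every pair is joined by at least one edge of G. Contracting each set to a single vertex therefore yields K_{4} as a minor, and since treewidth is minor-monotone, tw(G) ≥ tw(K_{4}) = 3. Hence tw(G) = 3 exactly.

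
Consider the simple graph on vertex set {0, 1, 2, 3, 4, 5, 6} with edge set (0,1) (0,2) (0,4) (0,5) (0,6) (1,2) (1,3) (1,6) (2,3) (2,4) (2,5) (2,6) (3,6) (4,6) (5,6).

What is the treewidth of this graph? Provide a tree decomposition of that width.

Treewidth 3.
One optimal decomposition is:
Bags: B1 = {0, 1, 2, 6}  B2 = {1, 2, 3, 6}  B3 = {0, 2, 4, 6}  B4 = {0, 2, 5, 6}
Tree: B1–B2, B1–B3, B1–B4

Each bag holds 4 vertices, so the decomposition has width 3, which upper-bounds the treewidth. Conversely, {0, 1, 2, 6} is a clique of size 4, and the vertices of any clique must share a bag in every tree decomposition; so some bag has ≥ 4 vertices and tw(G) ≥ 3. Combining the bounds, tw(G) = 3.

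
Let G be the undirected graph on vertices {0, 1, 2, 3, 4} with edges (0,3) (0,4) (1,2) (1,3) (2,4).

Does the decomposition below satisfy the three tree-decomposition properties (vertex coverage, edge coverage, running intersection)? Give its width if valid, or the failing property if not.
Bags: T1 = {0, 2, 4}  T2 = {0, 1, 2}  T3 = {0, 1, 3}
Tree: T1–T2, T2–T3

Yes; width 2.

Checking the three conditions: (i) the bags cover all of {0, 1, 2, 3, 4}; (ii) for each edge, some bag contains both endpoints; (iii) the bags containing any fixed vertex form a subtree. All hold, so the decomposition is valid with width 3 − 1 = 2.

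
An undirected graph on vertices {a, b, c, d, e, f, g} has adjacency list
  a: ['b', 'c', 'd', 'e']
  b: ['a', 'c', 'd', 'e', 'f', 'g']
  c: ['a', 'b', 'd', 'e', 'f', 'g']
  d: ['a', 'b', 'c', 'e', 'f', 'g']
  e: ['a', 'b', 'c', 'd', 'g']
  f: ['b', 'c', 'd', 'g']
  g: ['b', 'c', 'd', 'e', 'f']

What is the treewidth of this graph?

A width-4 tree decomposition is:
Bags: B1 = {b, c, d, e, g}  B2 = {a, b, c, d, e}  B3 = {b, c, d, f, g}
Tree: B1–B2, B1–B3
Each bag holds 5 vertices, so the decomposition has width 4, which upper-bounds the treewidth. Conversely, {b, c, d, e, g} is a clique of size 5, and the vertices of any clique must share a bag in every tree decomposition; so some bag has ≥ 5 vertices and tw(G) ≥ 4. The upper and lower bounds meet at 4, so that is the treewidth.

4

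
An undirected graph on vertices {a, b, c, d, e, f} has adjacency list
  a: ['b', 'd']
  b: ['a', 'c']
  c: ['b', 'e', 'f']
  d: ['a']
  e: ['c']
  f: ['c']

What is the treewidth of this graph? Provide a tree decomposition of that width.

Treewidth 1.
Bags: B1 = {a, b}  B2 = {b, c}  B3 = {a, d}  B4 = {c, f}  B5 = {c, e}
Tree: B1–B2, B1–B3, B2–B4, B4–B5

Each bag holds 2 vertices, so the decomposition has width 1, which upper-bounds the treewidth. Any graph with an edge has treewidth ≥ 1, and G has the edge a–b. Hence tw(G) = 1 exactly.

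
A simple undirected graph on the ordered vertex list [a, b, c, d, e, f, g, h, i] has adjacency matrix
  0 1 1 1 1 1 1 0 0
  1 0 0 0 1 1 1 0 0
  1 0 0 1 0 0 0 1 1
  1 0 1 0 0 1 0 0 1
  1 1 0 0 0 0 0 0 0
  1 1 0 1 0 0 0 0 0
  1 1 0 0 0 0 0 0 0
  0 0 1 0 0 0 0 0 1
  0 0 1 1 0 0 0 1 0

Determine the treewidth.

A width-2 tree decomposition is:
Bags: B1 = {a, b, f}  B2 = {a, b, g}  B3 = {a, d, f}  B4 = {a, c, d}  B5 = {c, d, i}  B6 = {c, h, i}  B7 = {a, b, e}
Tree: B1–B2, B1–B3, B3–B4, B4–B5, B5–B6, B1–B7
Each bag holds 3 vertices, so the decomposition has width 2, which upper-bounds the treewidth. For the lower bound, the 3 vertices {c, h, i} are pairwise adjacent, and any tree decomposition puts a clique entirely inside one bag — forcing width ≥ 2. Hence tw(G) = 2 exactly.

2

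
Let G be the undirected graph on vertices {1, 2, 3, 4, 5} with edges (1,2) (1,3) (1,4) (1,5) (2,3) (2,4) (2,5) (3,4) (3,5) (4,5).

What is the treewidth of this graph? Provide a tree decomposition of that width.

With just one bag of size 5, the width is 5 − 1 = 4, so tw(G) ≤ 4. On the other hand G contains the 5-clique {1, 2, 3, 4, 5}. A clique must lie in a single bag of any decomposition, so no decomposition can have width below 4. Hence tw(G) = 4 exactly.

Treewidth 4.
One such decomposition:
Bags: B1 = {1, 2, 3, 4, 5}
Tree: (single bag)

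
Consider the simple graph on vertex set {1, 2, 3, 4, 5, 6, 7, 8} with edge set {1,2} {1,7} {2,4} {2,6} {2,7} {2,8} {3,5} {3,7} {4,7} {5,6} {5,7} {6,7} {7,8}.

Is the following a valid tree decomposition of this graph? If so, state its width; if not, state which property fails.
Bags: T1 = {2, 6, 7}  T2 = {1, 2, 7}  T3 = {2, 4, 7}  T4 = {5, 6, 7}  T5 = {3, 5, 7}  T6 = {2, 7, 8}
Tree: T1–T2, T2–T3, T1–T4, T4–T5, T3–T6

Yes; width 2.

Vertex coverage: the bags together contain {1, 2, 3, 4, 5, 6, 7, 8}, the full vertex set. Edge coverage: each edge of G has both endpoints in at least one bag. Running intersection: for every vertex, the bags containing it form a connected subtree. All three properties hold, so this is a valid tree decomposition of width max|bag| − 1 = 2, and hence tw(G) ≤ 2.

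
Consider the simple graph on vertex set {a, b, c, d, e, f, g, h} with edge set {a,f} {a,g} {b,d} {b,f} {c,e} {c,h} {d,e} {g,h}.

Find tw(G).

A width-2 tree decomposition is:
Bags: B1 = {c, g, h}  B2 = {a, c, g}  B3 = {a, c, f}  B4 = {b, c, f}  B5 = {b, c, d}  B6 = {c, d, e}
Tree: B1–B2, B2–B3, B3–B4, B4–B5, B5–B6
Each bag holds 3 vertices, so the decomposition has width 2, which upper-bounds the treewidth. The edges c–h–g–a–f–b–d–e–c form a cycle, so G is not a tree and its treewidth is at least 2. Hence tw(G) = 2 exactly.

2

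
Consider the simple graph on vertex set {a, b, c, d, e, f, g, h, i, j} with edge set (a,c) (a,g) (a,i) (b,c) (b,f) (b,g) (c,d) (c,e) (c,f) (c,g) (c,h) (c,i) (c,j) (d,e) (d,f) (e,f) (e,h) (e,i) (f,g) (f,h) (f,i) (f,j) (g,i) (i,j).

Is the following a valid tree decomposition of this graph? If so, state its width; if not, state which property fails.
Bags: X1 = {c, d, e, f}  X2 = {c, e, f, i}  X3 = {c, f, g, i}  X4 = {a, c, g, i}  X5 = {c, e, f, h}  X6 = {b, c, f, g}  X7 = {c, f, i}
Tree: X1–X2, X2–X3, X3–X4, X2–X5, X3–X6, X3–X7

A tree decomposition must satisfy three properties: every vertex lies in some bag; for every edge, both endpoints lie together in some bag; and for every vertex, the bags containing it form a connected subtree. Here vertex j appears in no bag, so the decomposition is invalid.

No — vertex j appears in no bag.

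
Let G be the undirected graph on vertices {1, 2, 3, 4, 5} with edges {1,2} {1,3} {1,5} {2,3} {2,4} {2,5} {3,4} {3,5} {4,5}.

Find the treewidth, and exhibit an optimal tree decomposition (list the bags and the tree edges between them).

Every bag has size at most 4, so the width is 4 − 1 = 3 and tw(G) ≤ 3. Conversely, {1, 2, 3, 5} is a clique of size 4, and the vertices of any clique must share a bag in every tree decomposition; so some bag has ≥ 4 vertices and tw(G) ≥ 3. Therefore the treewidth is 3.

Treewidth 3.
One such decomposition:
Bags: B1 = {2, 3, 4, 5}  B2 = {1, 2, 3, 5}
Tree: B1–B2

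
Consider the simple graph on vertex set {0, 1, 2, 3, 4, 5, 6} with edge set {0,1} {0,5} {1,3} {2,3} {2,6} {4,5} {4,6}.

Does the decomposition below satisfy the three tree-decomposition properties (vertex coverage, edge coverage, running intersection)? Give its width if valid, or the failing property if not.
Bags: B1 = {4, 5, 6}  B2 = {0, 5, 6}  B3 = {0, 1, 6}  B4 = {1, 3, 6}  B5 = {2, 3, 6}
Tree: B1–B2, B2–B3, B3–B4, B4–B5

Yes; width 2.

Every vertex of G appears in some bag (union = {0, 1, 2, 3, 4, 5, 6}); every edge is covered by a bag; and for each vertex v the set of bags containing v is connected in the bag tree. The decomposition is therefore valid. The largest bag has 3 vertices, so the width is 2.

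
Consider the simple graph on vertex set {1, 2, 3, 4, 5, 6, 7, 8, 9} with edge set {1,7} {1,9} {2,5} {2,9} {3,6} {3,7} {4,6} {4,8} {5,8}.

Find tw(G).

A width-2 tree decomposition is:
Bags: B1 = {1, 3, 7}  B2 = {1, 3, 9}  B3 = {2, 3, 9}  B4 = {2, 3, 5}  B5 = {3, 5, 8}  B6 = {3, 4, 8}  B7 = {3, 4, 6}
Tree: B1–B2, B2–B3, B3–B4, B4–B5, B5–B6, B6–B7
Each bag holds 3 vertices, so the decomposition has width 2, which upper-bounds the treewidth. The edges 3–7–1–9–2–5–8–4–6–3 form a cycle, so G is not a tree and its treewidth is at least 2. Hence tw(G) = 2 exactly.

2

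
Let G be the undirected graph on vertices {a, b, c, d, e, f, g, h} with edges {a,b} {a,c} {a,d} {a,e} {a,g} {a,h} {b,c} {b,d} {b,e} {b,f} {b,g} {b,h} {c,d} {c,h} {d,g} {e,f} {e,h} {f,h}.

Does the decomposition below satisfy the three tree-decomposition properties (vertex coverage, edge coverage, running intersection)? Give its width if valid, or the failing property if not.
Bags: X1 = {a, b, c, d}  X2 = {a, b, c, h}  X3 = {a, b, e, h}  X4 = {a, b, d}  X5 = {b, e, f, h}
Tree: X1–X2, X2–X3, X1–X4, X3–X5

A tree decomposition must satisfy three properties: every vertex lies in some bag; for every edge, both endpoints lie together in some bag; and for every vertex, the bags containing it form a connected subtree. Here vertex g appears in no bag, so the decomposition is invalid.

No — vertex g appears in no bag.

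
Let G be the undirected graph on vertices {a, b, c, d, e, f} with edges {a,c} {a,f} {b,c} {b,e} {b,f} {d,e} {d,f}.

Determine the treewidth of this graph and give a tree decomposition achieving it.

Treewidth 2.
Bags: B1 = {b, d, e}  B2 = {b, d, f}  B3 = {b, c, f}  B4 = {a, c, f}
Tree: B1–B2, B2–B3, B3–B4

The largest bag has 3 vertices, giving width 2; this decomposition certifies tw(G) ≤ 2. The edges e–d–f–b–e form a cycle, so G is not a tree and its treewidth is at least 2. Combining the bounds, tw(G) = 2.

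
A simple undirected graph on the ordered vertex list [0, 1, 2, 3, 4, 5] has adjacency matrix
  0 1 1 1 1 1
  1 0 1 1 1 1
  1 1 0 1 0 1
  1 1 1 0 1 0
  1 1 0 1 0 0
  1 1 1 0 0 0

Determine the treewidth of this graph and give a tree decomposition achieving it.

Treewidth 3.
One optimal decomposition is:
Bags: B1 = {0, 1, 2, 3}  B2 = {0, 1, 3, 4}  B3 = {0, 1, 2, 5}
Tree: B1–B2, B1–B3

The largest bag has 4 vertices, giving width 3; this decomposition certifies tw(G) ≤ 3. Conversely, {0, 1, 2, 3} is a clique of size 4, and the vertices of any clique must share a bag in every tree decomposition; so some bag has ≥ 4 vertices and tw(G) ≥ 3. Combining the bounds, tw(G) = 3.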